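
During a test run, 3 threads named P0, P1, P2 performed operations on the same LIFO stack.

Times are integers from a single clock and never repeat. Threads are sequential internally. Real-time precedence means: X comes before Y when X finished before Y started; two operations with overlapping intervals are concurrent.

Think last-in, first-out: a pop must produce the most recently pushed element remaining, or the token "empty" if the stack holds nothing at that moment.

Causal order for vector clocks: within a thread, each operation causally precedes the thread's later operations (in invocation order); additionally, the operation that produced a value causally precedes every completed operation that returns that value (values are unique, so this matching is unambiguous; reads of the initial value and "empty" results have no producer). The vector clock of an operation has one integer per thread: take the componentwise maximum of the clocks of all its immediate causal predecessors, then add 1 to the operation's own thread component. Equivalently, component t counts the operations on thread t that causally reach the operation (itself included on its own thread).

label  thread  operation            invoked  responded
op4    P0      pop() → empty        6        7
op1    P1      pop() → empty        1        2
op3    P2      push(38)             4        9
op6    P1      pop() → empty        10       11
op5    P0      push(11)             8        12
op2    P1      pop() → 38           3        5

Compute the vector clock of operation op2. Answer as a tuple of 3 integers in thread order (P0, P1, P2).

op3 (invocation 4): nothing precedes it; P2's component alone gives (0, 0, 1)
op1 (invocation 1): nothing precedes it; P1's component alone gives (0, 1, 0)
op4 (invocation 6): nothing precedes it; P0's component alone gives (1, 0, 0)
from VC(op4)=(1, 0, 0), op5 (invoked 8) maxes components and bumps P0 → (2, 0, 0)
from VC(op1)=(0, 1, 0), VC(op3)=(0, 0, 1), op2 (invoked 3) maxes components and bumps P1 → (0, 2, 1)
from VC(op2)=(0, 2, 1), op6 (invoked 10) maxes components and bumps P1 → (0, 3, 1)
target: VC(op2) = (0, 2, 1)

(0, 2, 1)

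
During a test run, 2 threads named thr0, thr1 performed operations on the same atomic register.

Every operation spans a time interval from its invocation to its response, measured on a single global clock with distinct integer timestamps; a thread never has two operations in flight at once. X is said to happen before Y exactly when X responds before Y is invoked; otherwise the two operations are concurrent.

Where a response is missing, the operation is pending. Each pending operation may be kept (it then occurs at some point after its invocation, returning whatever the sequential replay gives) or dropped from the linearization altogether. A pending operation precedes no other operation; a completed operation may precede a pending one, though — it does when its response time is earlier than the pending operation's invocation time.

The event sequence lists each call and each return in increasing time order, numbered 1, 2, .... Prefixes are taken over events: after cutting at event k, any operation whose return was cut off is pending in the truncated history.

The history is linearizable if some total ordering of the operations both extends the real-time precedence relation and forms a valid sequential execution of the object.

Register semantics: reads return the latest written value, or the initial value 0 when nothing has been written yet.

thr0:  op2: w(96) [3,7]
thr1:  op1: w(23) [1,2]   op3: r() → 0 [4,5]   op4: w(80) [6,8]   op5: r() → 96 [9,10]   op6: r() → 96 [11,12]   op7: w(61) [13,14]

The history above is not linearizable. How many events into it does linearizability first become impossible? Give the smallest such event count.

a valid linearization of events 1..4 exists, for instance op1:
step 1: op1 w(23) — value 23
event 5 — op3's response, time 5 — after it, nothing linearizes
every completion of the 1 pending operation (op2) was checked; none linearizes
e.g. op1, op3 (pending dropped): illegal at step 2, since op3 r() → 0 cannot apply there

5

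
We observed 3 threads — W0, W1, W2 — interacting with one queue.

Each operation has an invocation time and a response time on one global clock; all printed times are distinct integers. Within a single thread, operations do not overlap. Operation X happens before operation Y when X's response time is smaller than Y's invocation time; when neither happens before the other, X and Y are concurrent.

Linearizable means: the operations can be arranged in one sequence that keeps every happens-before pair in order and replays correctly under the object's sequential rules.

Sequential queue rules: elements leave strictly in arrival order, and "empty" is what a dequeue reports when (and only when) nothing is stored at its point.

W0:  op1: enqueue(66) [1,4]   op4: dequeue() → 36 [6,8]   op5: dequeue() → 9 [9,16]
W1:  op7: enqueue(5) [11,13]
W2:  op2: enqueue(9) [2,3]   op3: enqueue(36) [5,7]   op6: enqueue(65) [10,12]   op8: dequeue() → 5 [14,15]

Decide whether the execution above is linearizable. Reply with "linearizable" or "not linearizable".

not linearizable

already the first 8 events (up to op4's response at time 8) admit no linearization; the first 7 still do
real-time-consistent orders of the 4 completed operations: 4 — all fail the queue replay
e.g. op1, op2, op3, op4: illegal at step 4, since op4 dequeue() → 36 cannot apply there
e.g. op1, op2, op4, op3: illegal at step 3, since op4 dequeue() → 36 cannot apply there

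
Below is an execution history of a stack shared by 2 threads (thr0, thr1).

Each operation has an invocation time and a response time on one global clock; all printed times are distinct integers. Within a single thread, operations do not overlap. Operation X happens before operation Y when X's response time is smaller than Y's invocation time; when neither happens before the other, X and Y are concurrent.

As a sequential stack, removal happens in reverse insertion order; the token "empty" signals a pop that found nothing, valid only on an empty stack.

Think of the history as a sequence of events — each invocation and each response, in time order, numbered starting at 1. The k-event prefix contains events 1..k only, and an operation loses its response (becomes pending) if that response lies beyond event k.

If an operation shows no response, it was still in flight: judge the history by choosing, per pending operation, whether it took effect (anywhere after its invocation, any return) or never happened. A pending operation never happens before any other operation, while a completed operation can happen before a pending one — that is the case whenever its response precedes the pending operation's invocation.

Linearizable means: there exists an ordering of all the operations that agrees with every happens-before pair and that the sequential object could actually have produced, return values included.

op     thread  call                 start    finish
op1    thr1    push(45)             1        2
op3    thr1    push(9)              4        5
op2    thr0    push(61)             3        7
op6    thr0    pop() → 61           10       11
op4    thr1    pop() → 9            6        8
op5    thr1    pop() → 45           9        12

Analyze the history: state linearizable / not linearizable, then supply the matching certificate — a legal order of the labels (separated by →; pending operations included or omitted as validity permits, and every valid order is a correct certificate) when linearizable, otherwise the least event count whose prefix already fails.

step 1: op1 push(45) — stack <45>
step 2: op2 push(61) — stack <45,61>
step 3: op3 push(9) — stack <45,61,9>
step 4: op4 pop() → 9 — stack <45,61>
step 5: op6 pop() → 61 — stack <45>
step 6: op5 pop() → 45 — stack <>

linearizable — witness: op1 → op2 → op3 → op4 → op6 → op5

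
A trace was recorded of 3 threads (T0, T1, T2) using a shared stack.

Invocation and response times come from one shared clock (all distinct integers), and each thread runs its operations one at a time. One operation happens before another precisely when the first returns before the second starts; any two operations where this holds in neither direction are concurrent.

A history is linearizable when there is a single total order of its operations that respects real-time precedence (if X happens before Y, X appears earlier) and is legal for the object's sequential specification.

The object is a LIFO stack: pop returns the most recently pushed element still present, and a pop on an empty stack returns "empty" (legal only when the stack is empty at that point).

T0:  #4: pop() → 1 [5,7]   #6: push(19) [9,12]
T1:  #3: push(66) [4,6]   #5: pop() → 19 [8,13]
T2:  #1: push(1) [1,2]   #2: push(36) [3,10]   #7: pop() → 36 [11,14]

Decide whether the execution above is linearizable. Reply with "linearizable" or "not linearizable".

one valid linearization: #1, #4, #3, #2, #6, #5, #7
after step 1 (#1 push(1)): stack <1>
after step 2 (#4 pop() → 1): stack <>
after step 3 (#3 push(66)): stack <66>
after step 4 (#2 push(36)): stack <66,36>
after step 5 (#6 push(19)): stack <66,36,19>
after step 6 (#5 pop() → 19): stack <66,36>
after step 7 (#7 pop() → 36): stack <66>

linearizable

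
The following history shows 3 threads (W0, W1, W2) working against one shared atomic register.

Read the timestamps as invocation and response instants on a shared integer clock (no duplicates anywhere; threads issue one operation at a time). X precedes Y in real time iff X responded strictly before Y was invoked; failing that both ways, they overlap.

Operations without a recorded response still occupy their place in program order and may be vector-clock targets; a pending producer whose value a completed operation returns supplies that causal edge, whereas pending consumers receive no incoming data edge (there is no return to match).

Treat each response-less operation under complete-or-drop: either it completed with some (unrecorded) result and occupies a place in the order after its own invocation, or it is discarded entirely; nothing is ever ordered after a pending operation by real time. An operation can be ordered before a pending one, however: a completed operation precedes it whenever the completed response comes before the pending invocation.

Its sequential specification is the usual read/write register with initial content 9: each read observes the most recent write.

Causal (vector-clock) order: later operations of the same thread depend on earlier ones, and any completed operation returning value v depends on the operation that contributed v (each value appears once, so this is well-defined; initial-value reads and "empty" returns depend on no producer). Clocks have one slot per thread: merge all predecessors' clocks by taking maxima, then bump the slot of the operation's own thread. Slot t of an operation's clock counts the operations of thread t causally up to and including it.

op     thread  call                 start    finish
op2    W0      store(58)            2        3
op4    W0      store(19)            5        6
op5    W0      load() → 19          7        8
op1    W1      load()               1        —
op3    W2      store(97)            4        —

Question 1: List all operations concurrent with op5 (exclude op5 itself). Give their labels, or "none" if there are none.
op1, op3

op5 spans [7,8]: anything still running between times 7 and 8 counts as concurrent
op1 [1,…): concurrent
op2 [2,3]: before
op3 [4,…): concurrent
op4 [5,6]: before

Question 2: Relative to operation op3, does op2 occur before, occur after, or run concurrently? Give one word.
before

op2 spans [2,3], op3 spans [4,…)
resp(op2)=3 < inv(op3)=4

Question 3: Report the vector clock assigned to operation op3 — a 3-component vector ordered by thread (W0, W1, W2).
(0, 0, 1)

no predecessors for op3 (invoked 4): W2 increments from zero → (0, 0, 1)
no predecessors for op1 (invoked 1): W1 increments from zero → (0, 1, 0)
no predecessors for op2 (invoked 2): W0 increments from zero → (1, 0, 0)
op4 (invocation 5): componentwise max over VC(op2)=(1, 0, 0), +1 at W0, giving (2, 0, 0)
op5 (invocation 7): componentwise max over VC(op4)=(2, 0, 0), +1 at W0, giving (3, 0, 0)
target: VC(op3) = (0, 0, 1)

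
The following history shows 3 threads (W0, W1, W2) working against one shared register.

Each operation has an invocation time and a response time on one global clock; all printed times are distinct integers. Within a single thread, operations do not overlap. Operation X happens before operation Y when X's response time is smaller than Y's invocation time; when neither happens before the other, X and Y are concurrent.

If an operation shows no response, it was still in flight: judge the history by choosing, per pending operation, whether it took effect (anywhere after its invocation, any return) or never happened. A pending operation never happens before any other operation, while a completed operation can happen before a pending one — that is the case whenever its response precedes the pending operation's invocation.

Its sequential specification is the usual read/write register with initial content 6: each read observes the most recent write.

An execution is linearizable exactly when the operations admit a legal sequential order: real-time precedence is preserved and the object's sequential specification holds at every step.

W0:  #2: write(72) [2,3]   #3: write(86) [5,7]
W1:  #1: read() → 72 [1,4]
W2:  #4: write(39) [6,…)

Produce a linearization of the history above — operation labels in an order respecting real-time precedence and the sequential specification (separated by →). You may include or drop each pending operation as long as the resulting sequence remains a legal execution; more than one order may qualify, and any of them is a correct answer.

1. #2 write(72), leaving value 72
2. #1 read() → 72, leaving value 72
3. #3 write(86), leaving value 86

#2 → #1 → #3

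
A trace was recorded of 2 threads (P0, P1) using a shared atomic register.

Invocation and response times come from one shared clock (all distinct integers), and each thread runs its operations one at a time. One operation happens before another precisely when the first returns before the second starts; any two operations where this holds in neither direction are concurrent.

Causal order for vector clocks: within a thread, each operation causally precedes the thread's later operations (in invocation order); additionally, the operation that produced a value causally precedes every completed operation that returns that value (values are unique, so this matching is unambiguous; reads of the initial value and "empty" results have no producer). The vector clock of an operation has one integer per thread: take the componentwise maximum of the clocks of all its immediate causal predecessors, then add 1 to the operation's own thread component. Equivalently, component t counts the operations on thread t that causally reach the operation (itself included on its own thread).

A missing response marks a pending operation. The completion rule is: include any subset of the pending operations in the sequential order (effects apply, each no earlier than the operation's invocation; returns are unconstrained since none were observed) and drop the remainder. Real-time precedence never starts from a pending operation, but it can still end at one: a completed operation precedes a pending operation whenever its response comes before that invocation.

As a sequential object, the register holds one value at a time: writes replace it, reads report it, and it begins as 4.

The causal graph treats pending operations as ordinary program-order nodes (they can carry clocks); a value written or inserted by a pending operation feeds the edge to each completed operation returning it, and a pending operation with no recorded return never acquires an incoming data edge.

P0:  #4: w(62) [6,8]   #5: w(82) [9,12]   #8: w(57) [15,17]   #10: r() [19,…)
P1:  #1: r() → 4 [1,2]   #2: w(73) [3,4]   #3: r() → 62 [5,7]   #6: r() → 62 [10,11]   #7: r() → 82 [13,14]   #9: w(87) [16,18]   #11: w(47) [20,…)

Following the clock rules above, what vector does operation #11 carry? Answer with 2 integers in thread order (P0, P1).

(2, 7)

VC(#1, invoked at 1): no causal predecessors; +1 on P1 → (0, 1)
VC(#4, invoked at 6): no causal predecessors; +1 on P0 → (1, 0)
#2, invoked 3, takes VC(#1)=(0, 1) under max, adds 1 for P1 → (0, 2)
#5, invoked 9, takes VC(#4)=(1, 0) under max, adds 1 for P0 → (2, 0)
#8, invoked 15, takes VC(#5)=(2, 0) under max, adds 1 for P0 → (3, 0)
#3, invoked 5, takes VC(#2)=(0, 2), VC(#4)=(1, 0) under max, adds 1 for P1 → (1, 3)
#10, invoked 19, takes VC(#8)=(3, 0) under max, adds 1 for P0 → (4, 0)
#6, invoked 10, takes VC(#3)=(1, 3), VC(#4)=(1, 0) under max, adds 1 for P1 → (1, 4)
#7, invoked 13, takes VC(#5)=(2, 0), VC(#6)=(1, 4) under max, adds 1 for P1 → (2, 5)
#9, invoked 16, takes VC(#7)=(2, 5) under max, adds 1 for P1 → (2, 6)
#11, invoked 20, takes VC(#9)=(2, 6) under max, adds 1 for P1 → (2, 7)
target: VC(#11) = (2, 7)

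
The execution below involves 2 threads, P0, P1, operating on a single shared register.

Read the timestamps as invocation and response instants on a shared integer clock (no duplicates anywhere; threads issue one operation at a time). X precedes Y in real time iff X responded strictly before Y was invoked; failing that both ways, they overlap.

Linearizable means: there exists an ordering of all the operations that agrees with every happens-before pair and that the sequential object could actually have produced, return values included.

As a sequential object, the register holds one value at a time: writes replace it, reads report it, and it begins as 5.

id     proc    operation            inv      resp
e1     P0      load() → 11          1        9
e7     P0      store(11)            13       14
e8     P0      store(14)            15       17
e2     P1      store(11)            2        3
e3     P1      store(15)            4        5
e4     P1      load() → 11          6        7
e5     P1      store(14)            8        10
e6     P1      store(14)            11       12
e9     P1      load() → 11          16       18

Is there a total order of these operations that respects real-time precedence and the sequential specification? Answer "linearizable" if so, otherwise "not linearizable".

not linearizable

prefix check: 1..6 passes, 1..7 fails once e4's time-7 response joins
exhaustive check: the 3 completed register ops admit one real-time order; illegal
include/drop combinations of the 1 pending operation (e1) were all tried; none helps
for example e2, e3, e4 (pending dropped) fails at step 3: e4 load() → 11 is not legal there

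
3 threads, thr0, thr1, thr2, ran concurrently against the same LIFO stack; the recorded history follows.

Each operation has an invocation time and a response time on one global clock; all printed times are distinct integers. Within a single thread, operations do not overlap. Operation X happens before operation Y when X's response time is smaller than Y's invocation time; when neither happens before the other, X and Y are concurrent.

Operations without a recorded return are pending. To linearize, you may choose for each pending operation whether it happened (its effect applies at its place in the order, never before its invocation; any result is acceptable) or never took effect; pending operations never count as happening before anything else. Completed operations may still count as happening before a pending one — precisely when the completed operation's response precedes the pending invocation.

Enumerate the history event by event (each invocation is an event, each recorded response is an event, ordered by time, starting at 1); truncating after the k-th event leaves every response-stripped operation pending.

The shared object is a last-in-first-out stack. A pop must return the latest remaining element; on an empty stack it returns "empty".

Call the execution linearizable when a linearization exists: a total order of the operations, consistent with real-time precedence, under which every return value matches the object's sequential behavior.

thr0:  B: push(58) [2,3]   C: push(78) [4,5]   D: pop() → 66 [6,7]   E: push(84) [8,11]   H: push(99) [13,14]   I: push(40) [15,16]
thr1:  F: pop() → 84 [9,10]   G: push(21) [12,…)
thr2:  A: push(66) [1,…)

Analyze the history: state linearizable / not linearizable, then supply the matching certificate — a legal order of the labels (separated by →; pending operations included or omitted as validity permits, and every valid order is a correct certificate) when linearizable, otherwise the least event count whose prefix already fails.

linearizable — witness: B → C → A → D → E → F → G → H → I

1. B push(58), leaving stack <58>
2. C push(78), leaving stack <58,78>
3. A push(66) (pending, included), leaving stack <58,78,66>
4. D pop() → 66, leaving stack <58,78>
5. E push(84), leaving stack <58,78,84>
6. F pop() → 84, leaving stack <58,78>
7. G push(21) (pending, included), leaving stack <58,78,21>
8. H push(99), leaving stack <58,78,21,99>
9. I push(40), leaving stack <58,78,21,99,40>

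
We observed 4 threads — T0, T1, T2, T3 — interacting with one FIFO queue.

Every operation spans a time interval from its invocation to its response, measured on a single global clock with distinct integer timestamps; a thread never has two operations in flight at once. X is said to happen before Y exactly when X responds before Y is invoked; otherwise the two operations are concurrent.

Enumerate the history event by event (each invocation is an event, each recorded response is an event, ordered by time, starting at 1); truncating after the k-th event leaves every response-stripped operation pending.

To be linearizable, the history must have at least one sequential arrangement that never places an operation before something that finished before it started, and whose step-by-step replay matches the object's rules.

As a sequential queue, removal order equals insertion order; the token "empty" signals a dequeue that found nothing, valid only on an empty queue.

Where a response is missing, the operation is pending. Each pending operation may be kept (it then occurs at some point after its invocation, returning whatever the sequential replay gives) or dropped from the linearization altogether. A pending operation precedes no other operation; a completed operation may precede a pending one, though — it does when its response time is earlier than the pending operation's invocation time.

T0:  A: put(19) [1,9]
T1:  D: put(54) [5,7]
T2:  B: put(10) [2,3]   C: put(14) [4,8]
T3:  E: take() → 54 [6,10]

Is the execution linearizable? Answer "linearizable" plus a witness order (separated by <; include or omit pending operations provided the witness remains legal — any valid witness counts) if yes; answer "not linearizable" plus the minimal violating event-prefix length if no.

not linearizable — minimal violating prefix: 10 events

prefix check: 1..9 passes, 1..10 fails once E's time-10 response joins
no legal order exists: 30 real-time-consistent candidates over 5 completed FIFO queue operations, all rejected
e.g. A, B, C, D, E: illegal at step 5, since E take() → 54 cannot apply there
e.g. A, B, C, E, D: illegal at step 4, since E take() → 54 cannot apply there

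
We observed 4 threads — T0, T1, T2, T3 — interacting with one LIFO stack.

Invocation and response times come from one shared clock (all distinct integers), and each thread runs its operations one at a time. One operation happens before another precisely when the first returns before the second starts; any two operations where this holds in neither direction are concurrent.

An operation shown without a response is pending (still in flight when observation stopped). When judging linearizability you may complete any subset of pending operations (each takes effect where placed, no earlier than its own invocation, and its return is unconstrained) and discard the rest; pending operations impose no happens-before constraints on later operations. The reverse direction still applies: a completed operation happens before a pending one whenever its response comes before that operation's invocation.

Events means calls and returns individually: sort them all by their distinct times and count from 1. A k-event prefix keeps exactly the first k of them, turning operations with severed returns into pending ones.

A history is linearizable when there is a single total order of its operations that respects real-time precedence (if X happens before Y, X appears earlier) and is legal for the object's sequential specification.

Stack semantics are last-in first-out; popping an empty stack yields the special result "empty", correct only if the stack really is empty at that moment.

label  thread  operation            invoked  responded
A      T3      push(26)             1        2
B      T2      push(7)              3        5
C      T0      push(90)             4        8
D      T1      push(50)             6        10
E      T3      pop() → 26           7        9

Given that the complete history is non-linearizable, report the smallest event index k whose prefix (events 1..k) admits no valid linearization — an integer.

9

a valid linearization of events 1..8 exists, for instance A, B, C:
step 1: A push(26) — stack <26>
step 2: B push(7) — stack <26,7>
step 3: C push(90) — stack <26,7,90>
event 9 — E's response, time 9 — after it, nothing linearizes
include/drop combinations of the 1 pending operation (D) were all tried; none helps
one such order, A, B, C, E (pending dropped), breaks at step 4 where E pop() → 26 is illegal
one such order, A, B, E, C (pending dropped), breaks at step 3 where E pop() → 26 is illegal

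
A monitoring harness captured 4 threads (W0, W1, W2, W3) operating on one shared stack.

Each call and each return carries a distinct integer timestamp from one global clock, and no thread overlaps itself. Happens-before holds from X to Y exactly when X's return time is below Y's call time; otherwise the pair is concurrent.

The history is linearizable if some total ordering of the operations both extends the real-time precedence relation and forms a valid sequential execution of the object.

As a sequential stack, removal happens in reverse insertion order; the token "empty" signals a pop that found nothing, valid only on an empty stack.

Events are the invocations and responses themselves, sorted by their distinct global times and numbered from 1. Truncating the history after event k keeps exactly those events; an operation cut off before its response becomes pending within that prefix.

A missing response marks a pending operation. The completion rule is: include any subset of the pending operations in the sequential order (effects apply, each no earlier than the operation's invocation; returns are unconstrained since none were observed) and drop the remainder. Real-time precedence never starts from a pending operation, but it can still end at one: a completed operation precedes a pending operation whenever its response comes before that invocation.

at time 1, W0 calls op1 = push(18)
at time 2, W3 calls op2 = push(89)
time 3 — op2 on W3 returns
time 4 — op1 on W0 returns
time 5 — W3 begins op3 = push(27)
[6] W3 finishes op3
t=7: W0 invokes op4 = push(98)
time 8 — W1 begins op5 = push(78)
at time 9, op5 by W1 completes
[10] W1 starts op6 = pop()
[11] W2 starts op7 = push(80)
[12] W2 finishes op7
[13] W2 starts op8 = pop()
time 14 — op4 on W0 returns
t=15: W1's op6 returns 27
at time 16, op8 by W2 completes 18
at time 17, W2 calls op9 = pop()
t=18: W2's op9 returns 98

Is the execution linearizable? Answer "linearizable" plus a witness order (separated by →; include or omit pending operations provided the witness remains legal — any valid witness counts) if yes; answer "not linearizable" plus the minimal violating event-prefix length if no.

cut after 14 events: linearizable; cut after 15 events (op6 responds, time 15): not linearizable
the 7 completed operations admit 16 real-time orders; each fails the stack replay
include/drop combinations of the 1 pending operation (op8) were all tried; none helps
e.g. op1, op2, op3, op4, op5, op6, op7 (pending dropped): illegal at step 6, since op6 pop() → 27 cannot apply there
e.g. op1, op2, op3, op4, op5, op7, op6 (pending dropped): illegal at step 7, since op6 pop() → 27 cannot apply there

not linearizable — minimal violating prefix: 15 events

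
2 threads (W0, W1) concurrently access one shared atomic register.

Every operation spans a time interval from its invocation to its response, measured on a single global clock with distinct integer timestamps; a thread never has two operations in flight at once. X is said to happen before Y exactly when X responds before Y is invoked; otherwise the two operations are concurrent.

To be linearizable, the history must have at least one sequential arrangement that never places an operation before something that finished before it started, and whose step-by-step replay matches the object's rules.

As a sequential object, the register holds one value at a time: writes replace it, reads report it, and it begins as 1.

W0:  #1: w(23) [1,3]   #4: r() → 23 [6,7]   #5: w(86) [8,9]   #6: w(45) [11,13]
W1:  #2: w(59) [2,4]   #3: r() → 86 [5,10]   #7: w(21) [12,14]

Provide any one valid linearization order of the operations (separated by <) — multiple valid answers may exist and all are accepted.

#2 < #1 < #4 < #5 < #3 < #6 < #7

step 1: #2 w(59) — value 59
step 2: #1 w(23) — value 23
step 3: #4 r() → 23 — value 23
step 4: #5 w(86) — value 86
step 5: #3 r() → 86 — value 86
step 6: #6 w(45) — value 45
step 7: #7 w(21) — value 21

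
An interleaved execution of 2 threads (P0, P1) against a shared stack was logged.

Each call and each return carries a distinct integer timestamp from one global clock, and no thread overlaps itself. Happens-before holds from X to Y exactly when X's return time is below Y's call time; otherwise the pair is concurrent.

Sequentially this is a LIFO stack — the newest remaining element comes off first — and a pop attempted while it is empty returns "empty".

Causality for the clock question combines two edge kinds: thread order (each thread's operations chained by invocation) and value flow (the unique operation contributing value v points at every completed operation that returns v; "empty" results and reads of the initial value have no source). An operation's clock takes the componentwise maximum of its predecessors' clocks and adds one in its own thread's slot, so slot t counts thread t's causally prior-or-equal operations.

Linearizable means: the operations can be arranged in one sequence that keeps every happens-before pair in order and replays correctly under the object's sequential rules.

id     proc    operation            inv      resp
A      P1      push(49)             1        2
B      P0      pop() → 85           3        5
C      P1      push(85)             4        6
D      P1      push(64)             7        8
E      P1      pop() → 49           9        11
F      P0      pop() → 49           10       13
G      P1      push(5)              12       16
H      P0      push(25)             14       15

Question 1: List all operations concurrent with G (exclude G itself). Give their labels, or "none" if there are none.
Answer: F, H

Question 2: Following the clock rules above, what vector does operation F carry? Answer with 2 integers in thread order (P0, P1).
Answer: (2, 2)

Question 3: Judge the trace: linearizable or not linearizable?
the violation lands at event 13, F's response at time 13: events 1..12 linearize, events 1..13 do not
real-time-consistent orders of the 6 completed operations: 4 — all fail the stack replay
include/drop combinations of the 1 pending operation (G) were all tried; none helps
sample order A, B, C, D, E, F (pending dropped) stalls at step 2 — B pop() → 85 has no legal effect
sample order A, B, C, D, F, E (pending dropped) stalls at step 2 — B pop() → 85 has no legal effect

not linearizable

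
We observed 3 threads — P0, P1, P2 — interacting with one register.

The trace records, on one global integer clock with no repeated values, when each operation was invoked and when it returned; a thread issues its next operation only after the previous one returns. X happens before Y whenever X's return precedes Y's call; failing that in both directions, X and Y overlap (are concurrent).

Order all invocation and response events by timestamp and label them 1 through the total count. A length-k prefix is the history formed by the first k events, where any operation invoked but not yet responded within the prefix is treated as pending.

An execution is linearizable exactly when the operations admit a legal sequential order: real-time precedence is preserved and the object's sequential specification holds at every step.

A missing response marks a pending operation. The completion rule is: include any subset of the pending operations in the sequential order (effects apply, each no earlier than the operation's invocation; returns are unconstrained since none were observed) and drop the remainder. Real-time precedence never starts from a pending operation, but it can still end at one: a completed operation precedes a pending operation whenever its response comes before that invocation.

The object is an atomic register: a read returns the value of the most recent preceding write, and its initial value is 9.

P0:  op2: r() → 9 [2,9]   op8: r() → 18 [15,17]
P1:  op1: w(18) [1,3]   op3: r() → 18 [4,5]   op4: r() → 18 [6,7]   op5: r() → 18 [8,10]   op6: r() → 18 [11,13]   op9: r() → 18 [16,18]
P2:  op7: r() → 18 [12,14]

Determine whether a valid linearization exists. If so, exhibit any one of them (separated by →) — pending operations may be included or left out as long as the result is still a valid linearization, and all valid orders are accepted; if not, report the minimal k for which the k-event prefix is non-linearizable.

step 1: op2 r() → 9 — value 9
step 2: op1 w(18) — value 18
step 3: op3 r() → 18 — value 18
step 4: op4 r() → 18 — value 18
step 5: op5 r() → 18 — value 18
step 6: op6 r() → 18 — value 18
step 7: op7 r() → 18 — value 18
step 8: op8 r() → 18 — value 18
step 9: op9 r() → 18 — value 18

linearizable — witness: op2 → op1 → op3 → op4 → op5 → op6 → op7 → op8 → op9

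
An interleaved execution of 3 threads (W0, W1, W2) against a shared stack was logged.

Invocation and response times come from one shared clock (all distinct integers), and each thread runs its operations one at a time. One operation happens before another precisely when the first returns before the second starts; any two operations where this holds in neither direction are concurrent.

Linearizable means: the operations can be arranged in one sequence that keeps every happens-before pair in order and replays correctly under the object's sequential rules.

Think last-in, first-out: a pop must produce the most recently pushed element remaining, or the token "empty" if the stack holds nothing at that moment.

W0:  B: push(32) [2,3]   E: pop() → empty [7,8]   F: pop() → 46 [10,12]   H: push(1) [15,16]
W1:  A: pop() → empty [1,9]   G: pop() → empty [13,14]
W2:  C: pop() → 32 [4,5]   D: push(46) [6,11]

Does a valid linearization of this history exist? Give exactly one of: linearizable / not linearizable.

witness order: A, B, C, E, D, F, G, H
step 1: A pop() → empty — stack <>
step 2: B push(32) — stack <32>
step 3: C pop() → 32 — stack <>
step 4: E pop() → empty — stack <>
step 5: D push(46) — stack <46>
step 6: F pop() → 46 — stack <>
step 7: G pop() → empty — stack <>
step 8: H push(1) — stack <1>

linearizable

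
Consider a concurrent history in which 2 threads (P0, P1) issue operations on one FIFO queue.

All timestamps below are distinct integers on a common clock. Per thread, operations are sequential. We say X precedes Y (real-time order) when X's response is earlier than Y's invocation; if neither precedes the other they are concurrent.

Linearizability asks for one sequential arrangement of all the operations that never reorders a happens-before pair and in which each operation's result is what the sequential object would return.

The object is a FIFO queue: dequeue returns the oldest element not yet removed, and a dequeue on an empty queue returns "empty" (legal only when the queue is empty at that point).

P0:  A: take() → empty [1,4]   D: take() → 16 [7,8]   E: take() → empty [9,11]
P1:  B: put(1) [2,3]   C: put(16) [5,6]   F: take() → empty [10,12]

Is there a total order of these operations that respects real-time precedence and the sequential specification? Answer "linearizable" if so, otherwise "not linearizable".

already the first 8 events (up to D's response at time 8) admit no linearization; the first 7 still do
4 completed operations, 2 real-time-consistent orders — every FIFO queue replay fails
for example A, B, C, D fails at step 4: D take() → 16 is not legal there
for example B, A, C, D fails at step 2: A take() → empty is not legal there

not linearizable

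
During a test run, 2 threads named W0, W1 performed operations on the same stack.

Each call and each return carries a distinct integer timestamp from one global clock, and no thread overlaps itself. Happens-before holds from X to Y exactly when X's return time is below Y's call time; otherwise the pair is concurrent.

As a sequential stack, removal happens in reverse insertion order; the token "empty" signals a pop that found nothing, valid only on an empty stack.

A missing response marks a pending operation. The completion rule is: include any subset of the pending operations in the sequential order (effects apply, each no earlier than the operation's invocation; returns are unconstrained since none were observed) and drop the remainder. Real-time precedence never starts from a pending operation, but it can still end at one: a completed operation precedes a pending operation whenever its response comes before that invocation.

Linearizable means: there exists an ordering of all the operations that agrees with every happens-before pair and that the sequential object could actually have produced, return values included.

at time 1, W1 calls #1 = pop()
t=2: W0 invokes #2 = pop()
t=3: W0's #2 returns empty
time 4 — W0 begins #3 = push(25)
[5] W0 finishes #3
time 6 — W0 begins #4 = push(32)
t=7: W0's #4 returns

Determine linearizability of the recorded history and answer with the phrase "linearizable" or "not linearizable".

linearizable

one valid linearization: #1, #2, #3, #4
step 1: #1 pop() (pending, included) — stack <>
step 2: #2 pop() → empty — stack <>
step 3: #3 push(25) — stack <25>
step 4: #4 push(32) — stack <25,32>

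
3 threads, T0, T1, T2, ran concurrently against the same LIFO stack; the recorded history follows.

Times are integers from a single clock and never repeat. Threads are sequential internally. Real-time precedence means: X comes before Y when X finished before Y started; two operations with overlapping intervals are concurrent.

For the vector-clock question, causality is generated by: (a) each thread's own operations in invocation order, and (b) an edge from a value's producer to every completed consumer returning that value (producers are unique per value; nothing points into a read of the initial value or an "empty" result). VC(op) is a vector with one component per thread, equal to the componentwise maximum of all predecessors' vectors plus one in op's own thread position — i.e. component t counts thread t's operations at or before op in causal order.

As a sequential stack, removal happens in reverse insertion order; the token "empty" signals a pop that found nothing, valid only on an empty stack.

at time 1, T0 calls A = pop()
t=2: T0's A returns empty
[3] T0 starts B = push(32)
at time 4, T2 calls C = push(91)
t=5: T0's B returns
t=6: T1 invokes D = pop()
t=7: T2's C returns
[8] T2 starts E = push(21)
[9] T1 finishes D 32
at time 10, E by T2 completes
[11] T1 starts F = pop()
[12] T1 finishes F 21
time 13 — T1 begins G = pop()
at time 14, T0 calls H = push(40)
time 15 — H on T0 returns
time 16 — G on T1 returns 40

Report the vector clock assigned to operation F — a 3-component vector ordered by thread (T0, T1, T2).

(2, 2, 2)

C, invoked 4, has no incoming edges; only T2's bump applies → (0, 0, 1)
A, invoked 1, has no incoming edges; only T0's bump applies → (1, 0, 0)
VC(E, invoked at 8): max of VC(C)=(0, 0, 1), then +1 on thread T2 → (0, 0, 2)
VC(B, invoked at 3): max of VC(A)=(1, 0, 0), then +1 on thread T0 → (2, 0, 0)
VC(D, invoked at 6): max of VC(B)=(2, 0, 0), then +1 on thread T1 → (2, 1, 0)
VC(H, invoked at 14): max of VC(B)=(2, 0, 0), then +1 on thread T0 → (3, 0, 0)
VC(F, invoked at 11): max of VC(D)=(2, 1, 0), VC(E)=(0, 0, 2), then +1 on thread T1 → (2, 2, 2)
VC(G, invoked at 13): max of VC(F)=(2, 2, 2), VC(H)=(3, 0, 0), then +1 on thread T1 → (3, 3, 2)
target: VC(F) = (2, 2, 2)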